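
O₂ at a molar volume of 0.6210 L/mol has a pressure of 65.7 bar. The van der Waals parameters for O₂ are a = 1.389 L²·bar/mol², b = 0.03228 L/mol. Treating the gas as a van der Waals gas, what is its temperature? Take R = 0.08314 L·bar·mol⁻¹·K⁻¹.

T ≈ 490.7 K

T = (P + a/V_m²)(V_m − b)/R
P + a/V_m² = 65.7 + 1.389/(0.6210)² = 69.302 bar
V_m − b = 0.6210 − 0.03228 = 0.58872 L/mol
T = (69.302)(0.58872)/0.08314 = 490.7 K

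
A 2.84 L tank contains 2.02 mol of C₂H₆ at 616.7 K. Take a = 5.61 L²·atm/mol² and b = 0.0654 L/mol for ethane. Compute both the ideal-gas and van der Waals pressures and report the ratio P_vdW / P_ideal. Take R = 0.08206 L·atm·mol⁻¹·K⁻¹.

Ideal: P_ideal = nRT/V = (2.02)(0.08206)(616.7)/2.84 = 35.9947 atm
vdW: P = nRT/(V − nb) − a n²/V² = 102.225/2.70789 − 22.8910/8.06560 = 37.7508 − 2.83810 = 34.9127 atm
Ratio = 34.9127/35.9947 = 0.9699

P_vdW / P_ideal ≈ 0.9699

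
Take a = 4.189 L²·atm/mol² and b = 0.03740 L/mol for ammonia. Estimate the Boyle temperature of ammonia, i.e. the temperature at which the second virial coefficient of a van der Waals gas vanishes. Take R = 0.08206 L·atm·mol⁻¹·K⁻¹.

T_B ≈ 1365 K

For a van der Waals gas the second virial coefficient B₂ = b − a/(RT) vanishes at T_B = a/(Rb).
T_B = 4.189/(0.08206×0.03740) = 4.189/0.0030690 = 1365 K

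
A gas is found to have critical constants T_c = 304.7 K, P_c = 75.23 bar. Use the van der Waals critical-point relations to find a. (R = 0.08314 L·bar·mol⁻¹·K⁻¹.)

From T_c = 8a/(27Rb) and P_c = a/(27b²): a = 27 R² T_c²/(64 P_c).
a = 27×(0.08314)²×(304.7)²/(64×75.23) = 17327/4814.7 = 3.599 L²·bar/mol²

a ≈ 3.599 L²·bar/mol²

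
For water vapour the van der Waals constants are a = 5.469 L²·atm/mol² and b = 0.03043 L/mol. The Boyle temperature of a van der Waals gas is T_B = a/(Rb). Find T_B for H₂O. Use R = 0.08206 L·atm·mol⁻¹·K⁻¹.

For a van der Waals gas the second virial coefficient B₂ = b − a/(RT) vanishes at T_B = a/(Rb).
T_B = 5.469/(0.08206×0.03043) = 5.469/0.0024971 = 2190 K

T_B ≈ 2190 K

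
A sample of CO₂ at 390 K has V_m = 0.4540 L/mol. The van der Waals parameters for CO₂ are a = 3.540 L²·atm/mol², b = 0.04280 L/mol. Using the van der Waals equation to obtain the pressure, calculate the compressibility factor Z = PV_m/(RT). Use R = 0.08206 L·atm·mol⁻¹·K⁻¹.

Z ≈ 0.8604

P = RT/(V_m − b) − a/V_m² = (0.08206)(390)/(0.4540 − 0.04280) − 3.540/(0.4540)²
  = 32.003/0.41120 − 17.175 = 77.828 − 17.175 = 60.653 atm
Z = PV_m/(RT) = (60.653)(0.4540)/((0.08206)(390)) = 27.536/32.003 = 0.8604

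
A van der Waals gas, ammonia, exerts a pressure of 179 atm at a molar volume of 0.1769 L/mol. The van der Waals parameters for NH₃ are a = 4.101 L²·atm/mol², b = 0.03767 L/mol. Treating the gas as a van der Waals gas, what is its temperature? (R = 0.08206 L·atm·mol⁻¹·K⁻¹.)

T = (P + a/V_m²)(V_m − b)/R
P + a/V_m² = 179 + 4.101/(0.1769)² = 310.05 atm
V_m − b = 0.1769 − 0.03767 = 0.13923 L/mol
T = (310.05)(0.13923)/0.08206 = 526.1 K

T ≈ 526.1 K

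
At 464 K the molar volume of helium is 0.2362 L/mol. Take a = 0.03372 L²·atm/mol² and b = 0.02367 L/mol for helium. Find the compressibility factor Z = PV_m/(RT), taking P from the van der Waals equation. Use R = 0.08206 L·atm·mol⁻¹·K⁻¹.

P = RT/(V_m − b) − a/V_m² = (0.08206)(464)/(0.2362 − 0.02367) − 0.03372/(0.2362)²
  = 38.076/0.21253 − 0.60440 = 179.16 − 0.60440 = 178.56 atm
Z = PV_m/(RT) = (178.56)(0.2362)/((0.08206)(464)) = 42.176/38.076 = 1.108

Z ≈ 1.108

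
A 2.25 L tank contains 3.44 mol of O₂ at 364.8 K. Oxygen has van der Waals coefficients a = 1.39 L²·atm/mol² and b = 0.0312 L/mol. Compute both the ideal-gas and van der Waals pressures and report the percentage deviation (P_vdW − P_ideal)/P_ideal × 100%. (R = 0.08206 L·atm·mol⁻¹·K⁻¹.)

Ideal: P_ideal = nRT/V = (3.44)(0.08206)(364.8)/2.25 = 45.7680 atm
vdW: P = nRT/(V − nb) − a n²/V² = 102.978/2.14267 − 16.4487/5.06250 = 48.0606 − 3.24913 = 44.8115 atm
% deviation = (44.8115 − 45.7680)/45.7680 × 100% = -2.09%

-2.09 %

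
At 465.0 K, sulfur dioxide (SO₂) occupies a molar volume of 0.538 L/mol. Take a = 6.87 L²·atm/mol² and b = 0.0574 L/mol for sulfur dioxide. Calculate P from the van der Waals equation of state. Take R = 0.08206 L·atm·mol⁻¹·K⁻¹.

P ≈ 55.66 atm

P = RT/(V_m − b) − a/V_m²
RT/(V_m − b) = (0.08206)(465.0)/(0.538 − 0.0574) = 38.158/0.48060 = 79.397 atm
a/V_m² = 6.87/(0.538)² = 23.735 atm
P = 79.397 − 23.735 = 55.66 atm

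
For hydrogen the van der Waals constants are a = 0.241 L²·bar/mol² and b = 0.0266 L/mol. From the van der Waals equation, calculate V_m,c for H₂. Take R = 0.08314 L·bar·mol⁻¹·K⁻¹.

For a van der Waals gas, V_m,c = 3b.
V_m,c = 3×0.0266 = 0.07980 L/mol

V_m,c ≈ 0.07980 L/mol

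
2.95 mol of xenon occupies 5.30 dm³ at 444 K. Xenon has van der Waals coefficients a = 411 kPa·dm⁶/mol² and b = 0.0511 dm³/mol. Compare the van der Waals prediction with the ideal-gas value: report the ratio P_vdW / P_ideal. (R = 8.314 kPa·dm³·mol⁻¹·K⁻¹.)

Ideal: P_ideal = nRT/V = (2.95)(8.314)(444)/5.30 = 2054.66 kPa
vdW: P = nRT/(V − nb) − a n²/V² = 10889.7/5.14926 − 3576.73/28.0900 = 2114.81 − 127.331 = 1987.48 kPa
Ratio = 1987.48/2054.66 = 0.9673

P_vdW / P_ideal ≈ 0.9673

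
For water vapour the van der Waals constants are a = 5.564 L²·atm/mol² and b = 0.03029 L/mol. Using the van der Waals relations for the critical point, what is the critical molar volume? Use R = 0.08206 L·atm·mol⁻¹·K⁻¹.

V_m,c ≈ 0.09087 L/mol

For a van der Waals gas, V_m,c = 3b.
V_m,c = 3×0.03029 = 0.09087 L/mol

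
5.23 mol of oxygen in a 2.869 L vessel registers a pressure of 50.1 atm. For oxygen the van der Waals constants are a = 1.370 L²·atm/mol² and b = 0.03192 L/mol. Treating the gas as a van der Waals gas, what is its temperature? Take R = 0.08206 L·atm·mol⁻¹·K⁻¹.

T ≈ 344.1 K

T = (P + a n²/V²)(V − nb)/(nR)
P + a n²/V² = 50.1 + (1.370)(5.23)²/(2.869)² = 54.653 atm
V − nb = 2.869 − (5.23)(0.03192) = 2.7021 L
T = (54.653)(2.7021)/((5.23)(0.08206)) = 344.1 K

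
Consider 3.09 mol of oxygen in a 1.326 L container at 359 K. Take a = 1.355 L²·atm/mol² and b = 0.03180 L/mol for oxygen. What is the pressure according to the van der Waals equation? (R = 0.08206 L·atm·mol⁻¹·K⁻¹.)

P = nRT/(V − nb) − a n²/V²
nRT/(V − nb) = (3.09)(0.08206)(359)/(1.326 − 3.09×0.03180) = 91.030/1.2277 = 74.147 atm
a n²/V² = (1.355)(3.09)²/(1.326)² = 7.3582 atm
P = 74.147 − 7.3582 = 66.79 atm

P ≈ 66.79 atm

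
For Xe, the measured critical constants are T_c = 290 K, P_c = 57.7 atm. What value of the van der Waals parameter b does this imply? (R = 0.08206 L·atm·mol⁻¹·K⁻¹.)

b ≈ 0.05155 L/mol

From T_c = 8a/(27Rb) and P_c = a/(27b²): b = R T_c/(8 P_c).
b = (0.08206)(290)/(8×57.7) = 23.797/461.60 = 0.05155 L/mol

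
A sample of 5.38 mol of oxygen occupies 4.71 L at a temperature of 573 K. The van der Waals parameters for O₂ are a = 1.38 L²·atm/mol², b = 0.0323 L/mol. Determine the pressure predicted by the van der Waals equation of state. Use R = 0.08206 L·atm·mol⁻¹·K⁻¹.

P ≈ 53.97 atm

P = nRT/(V − nb) − a n²/V²
nRT/(V − nb) = (5.38)(0.08206)(573)/(4.71 − 5.38×0.0323) = 252.97/4.5362 = 55.767 atm
a n²/V² = (1.38)(5.38)²/(4.71)² = 1.8005 atm
P = 55.767 − 1.8005 = 53.97 atm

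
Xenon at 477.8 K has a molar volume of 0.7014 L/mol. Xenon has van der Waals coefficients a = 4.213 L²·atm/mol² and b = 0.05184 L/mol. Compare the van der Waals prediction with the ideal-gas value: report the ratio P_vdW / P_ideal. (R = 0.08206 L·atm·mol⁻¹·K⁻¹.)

Ideal: P_ideal = RT/V_m = (0.08206)(477.8)/0.7014 = 55.9000 atm
vdW: P = RT/(V_m − b) − a/V_m² = 39.2083/0.649560 − 4.213/0.491962 = 60.3613 − 8.56367 = 51.7976 atm
Ratio = 51.7976/55.9000 = 0.9266

P_vdW / P_ideal ≈ 0.9266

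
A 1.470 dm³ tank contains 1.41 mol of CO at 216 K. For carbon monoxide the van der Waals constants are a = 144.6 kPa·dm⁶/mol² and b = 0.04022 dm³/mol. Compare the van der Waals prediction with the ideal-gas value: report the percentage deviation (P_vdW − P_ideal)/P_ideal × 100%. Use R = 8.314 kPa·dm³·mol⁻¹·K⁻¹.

Ideal: P_ideal = nRT/V = (1.41)(8.314)(216)/1.470 = 1722.53 kPa
vdW: P = nRT/(V − nb) − a n²/V² = 2532.11/1.41329 − 287.479/2.16090 = 1791.64 − 133.037 = 1658.60 kPa
% deviation = (1658.60 − 1722.53)/1722.53 × 100% = -3.71%

-3.71 %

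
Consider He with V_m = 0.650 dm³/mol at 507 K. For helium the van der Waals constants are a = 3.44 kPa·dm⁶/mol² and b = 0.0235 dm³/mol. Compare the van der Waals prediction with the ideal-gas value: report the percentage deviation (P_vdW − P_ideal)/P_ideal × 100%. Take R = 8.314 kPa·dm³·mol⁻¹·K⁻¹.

Ideal: P_ideal = RT/V_m = (8.314)(507)/0.650 = 6484.92 kPa
vdW: P = RT/(V_m − b) − a/V_m² = 4215.20/0.626500 − 3.44/0.422500 = 6728.17 − 8.14201 = 6720.03 kPa
% deviation = (6720.03 − 6484.92)/6484.92 × 100% = 3.63%

3.63 %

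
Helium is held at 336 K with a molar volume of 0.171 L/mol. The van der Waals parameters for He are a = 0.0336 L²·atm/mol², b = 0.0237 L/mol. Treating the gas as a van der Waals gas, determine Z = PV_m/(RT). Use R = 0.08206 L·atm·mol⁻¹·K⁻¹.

P = RT/(V_m − b) − a/V_m² = (0.08206)(336)/(0.171 − 0.0237) − 0.0336/(0.171)²
  = 27.572/0.14730 − 1.1491 = 187.18 − 1.1491 = 186.03 atm
Z = PV_m/(RT) = (186.03)(0.171)/((0.08206)(336)) = 31.811/27.572 = 1.154

Z ≈ 1.154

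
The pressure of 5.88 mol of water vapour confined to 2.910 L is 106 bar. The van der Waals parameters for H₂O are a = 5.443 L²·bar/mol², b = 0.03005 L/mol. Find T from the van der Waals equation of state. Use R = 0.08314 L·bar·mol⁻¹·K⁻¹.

T = (P + a n²/V²)(V − nb)/(nR)
P + a n²/V² = 106 + (5.443)(5.88)²/(2.910)² = 128.22 bar
V − nb = 2.910 − (5.88)(0.03005) = 2.7333 L
T = (128.22)(2.7333)/((5.88)(0.08314)) = 716.9 K

T ≈ 716.9 K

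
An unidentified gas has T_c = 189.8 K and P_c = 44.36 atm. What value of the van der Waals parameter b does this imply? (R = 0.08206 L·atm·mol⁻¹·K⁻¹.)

From T_c = 8a/(27Rb) and P_c = a/(27b²): b = R T_c/(8 P_c).
b = (0.08206)(189.8)/(8×44.36) = 15.575/354.88 = 0.04389 L/mol

b ≈ 0.04389 L/mol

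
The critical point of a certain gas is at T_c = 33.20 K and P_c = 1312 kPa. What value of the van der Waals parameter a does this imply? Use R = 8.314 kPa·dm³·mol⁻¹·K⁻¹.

a ≈ 24.50 kPa·dm⁶/mol²

From T_c = 8a/(27Rb) and P_c = a/(27b²): a = 27 R² T_c²/(64 P_c).
a = 27×(8.314)²×(33.20)²/(64×1312) = 2057122/83968 = 24.50 kPa·dm⁶/mol²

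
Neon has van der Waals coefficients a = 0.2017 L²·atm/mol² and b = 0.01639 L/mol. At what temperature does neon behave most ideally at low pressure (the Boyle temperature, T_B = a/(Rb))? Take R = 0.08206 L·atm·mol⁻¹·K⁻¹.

For a van der Waals gas the second virial coefficient B₂ = b − a/(RT) vanishes at T_B = a/(Rb).
T_B = 0.2017/(0.08206×0.01639) = 0.2017/0.0013450 = 150.0 K

T_B ≈ 150.0 K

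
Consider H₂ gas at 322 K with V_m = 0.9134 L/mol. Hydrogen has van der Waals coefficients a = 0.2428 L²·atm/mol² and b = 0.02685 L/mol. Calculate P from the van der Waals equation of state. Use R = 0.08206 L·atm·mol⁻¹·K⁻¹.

P = RT/(V_m − b) − a/V_m²
RT/(V_m − b) = (0.08206)(322)/(0.9134 − 0.02685) = 26.423/0.88655 = 29.804 atm
a/V_m² = 0.2428/(0.9134)² = 0.29102 atm
P = 29.804 − 0.29102 = 29.51 atm

P ≈ 29.51 atm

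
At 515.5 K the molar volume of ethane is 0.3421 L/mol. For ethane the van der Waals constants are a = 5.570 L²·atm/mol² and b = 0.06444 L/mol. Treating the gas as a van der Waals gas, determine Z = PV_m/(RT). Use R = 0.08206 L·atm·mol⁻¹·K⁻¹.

Z ≈ 0.8472

P = RT/(V_m − b) − a/V_m² = (0.08206)(515.5)/(0.3421 − 0.06444) − 5.570/(0.3421)²
  = 42.302/0.27766 − 47.594 = 152.35 − 47.594 = 104.76 atm
Z = PV_m/(RT) = (104.76)(0.3421)/((0.08206)(515.5)) = 35.838/42.302 = 0.8472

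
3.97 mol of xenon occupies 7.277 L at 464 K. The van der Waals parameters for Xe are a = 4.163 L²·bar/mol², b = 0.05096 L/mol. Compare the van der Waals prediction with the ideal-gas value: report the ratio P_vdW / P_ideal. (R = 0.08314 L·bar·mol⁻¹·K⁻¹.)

Ideal: P_ideal = nRT/V = (3.97)(0.08314)(464)/7.277 = 21.0458 bar
vdW: P = nRT/(V − nb) − a n²/V² = 153.151/7.07469 − 65.6126/52.9547 = 21.6477 − 1.23903 = 20.4087 bar
Ratio = 20.4087/21.0458 = 0.9697

P_vdW / P_ideal ≈ 0.9697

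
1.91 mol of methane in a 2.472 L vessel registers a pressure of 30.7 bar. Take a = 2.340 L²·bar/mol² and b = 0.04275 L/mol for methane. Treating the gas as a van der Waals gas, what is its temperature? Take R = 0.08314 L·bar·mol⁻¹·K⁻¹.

T ≈ 483.1 K

T = (P + a n²/V²)(V − nb)/(nR)
P + a n²/V² = 30.7 + (2.340)(1.91)²/(2.472)² = 32.097 bar
V − nb = 2.472 − (1.91)(0.04275) = 2.3903 L
T = (32.097)(2.3903)/((1.91)(0.08314)) = 483.1 K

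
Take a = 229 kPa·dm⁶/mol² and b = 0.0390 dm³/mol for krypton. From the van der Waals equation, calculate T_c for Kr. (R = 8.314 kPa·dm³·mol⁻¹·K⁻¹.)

T_c ≈ 209.3 K

For a van der Waals gas, T_c = 8a/(27Rb).
T_c = 8×229/(27×8.314×0.0390) = 1832.0/8.7546 = 209.3 K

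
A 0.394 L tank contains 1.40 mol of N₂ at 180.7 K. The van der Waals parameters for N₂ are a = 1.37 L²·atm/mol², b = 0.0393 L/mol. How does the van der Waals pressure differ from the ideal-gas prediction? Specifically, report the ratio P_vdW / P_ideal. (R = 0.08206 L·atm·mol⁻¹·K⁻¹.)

Ideal: P_ideal = nRT/V = (1.40)(0.08206)(180.7)/0.394 = 52.6892 atm
vdW: P = nRT/(V − nb) − a n²/V² = 20.7595/0.338980 − 2.68520/0.155236 = 61.2411 − 17.2975 = 43.9436 atm
Ratio = 43.9436/52.6892 = 0.8340

P_vdW / P_ideal ≈ 0.8340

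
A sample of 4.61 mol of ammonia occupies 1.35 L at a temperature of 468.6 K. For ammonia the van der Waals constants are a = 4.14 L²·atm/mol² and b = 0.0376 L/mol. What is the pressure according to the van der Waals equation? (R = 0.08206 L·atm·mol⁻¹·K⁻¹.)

P ≈ 102.4 atm

P = nRT/(V − nb) − a n²/V²
nRT/(V − nb) = (4.61)(0.08206)(468.6)/(1.35 − 4.61×0.0376) = 177.27/1.1767 = 150.65 atm
a n²/V² = (4.14)(4.61)²/(1.35)² = 48.276 atm
P = 150.65 − 48.276 = 102.4 atm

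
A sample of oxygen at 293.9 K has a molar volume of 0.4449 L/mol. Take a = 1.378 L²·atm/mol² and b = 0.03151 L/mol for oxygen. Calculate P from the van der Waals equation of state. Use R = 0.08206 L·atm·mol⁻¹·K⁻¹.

P ≈ 51.38 atm

P = RT/(V_m − b) − a/V_m²
RT/(V_m − b) = (0.08206)(293.9)/(0.4449 − 0.03151) = 24.117/0.41339 = 58.340 atm
a/V_m² = 1.378/(0.4449)² = 6.9618 atm
P = 58.340 − 6.9618 = 51.38 atm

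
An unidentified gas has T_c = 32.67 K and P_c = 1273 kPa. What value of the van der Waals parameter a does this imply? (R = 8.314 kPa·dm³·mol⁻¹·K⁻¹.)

From T_c = 8a/(27Rb) and P_c = a/(27b²): a = 27 R² T_c²/(64 P_c).
a = 27×(8.314)²×(32.67)²/(64×1273) = 1991967/81472 = 24.45 kPa·dm⁶/mol²

a ≈ 24.45 kPa·dm⁶/mol²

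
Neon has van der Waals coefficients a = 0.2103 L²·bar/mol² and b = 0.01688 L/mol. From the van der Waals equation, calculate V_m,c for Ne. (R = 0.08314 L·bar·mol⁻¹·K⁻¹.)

For a van der Waals gas, V_m,c = 3b.
V_m,c = 3×0.01688 = 0.05064 L/mol

V_m,c ≈ 0.05064 L/mol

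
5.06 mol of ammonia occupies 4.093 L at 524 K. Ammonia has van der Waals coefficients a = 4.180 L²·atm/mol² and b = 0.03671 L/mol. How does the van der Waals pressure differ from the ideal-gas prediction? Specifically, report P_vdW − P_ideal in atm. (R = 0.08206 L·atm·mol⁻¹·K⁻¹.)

ΔP ≈ -3.861 atm

Ideal: P_ideal = nRT/V = (5.06)(0.08206)(524)/4.093 = 53.1584 atm
vdW: P = nRT/(V − nb) − a n²/V² = 217.577/3.90725 − 107.023/16.7526 = 55.6855 − 6.38844 = 49.2971 atm
ΔP = 49.2971 − 53.1584 = -3.861 atm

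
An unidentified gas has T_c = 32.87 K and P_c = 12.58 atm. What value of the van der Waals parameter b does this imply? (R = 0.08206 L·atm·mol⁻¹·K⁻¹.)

From T_c = 8a/(27Rb) and P_c = a/(27b²): b = R T_c/(8 P_c).
b = (0.08206)(32.87)/(8×12.58) = 2.6973/100.64 = 0.02680 L/mol

b ≈ 0.02680 L/mol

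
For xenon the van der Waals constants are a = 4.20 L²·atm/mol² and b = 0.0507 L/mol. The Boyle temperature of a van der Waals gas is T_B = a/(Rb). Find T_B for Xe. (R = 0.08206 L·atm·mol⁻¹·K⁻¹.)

For a van der Waals gas the second virial coefficient B₂ = b − a/(RT) vanishes at T_B = a/(Rb).
T_B = 4.20/(0.08206×0.0507) = 4.20/0.0041604 = 1010 K

T_B ≈ 1010 K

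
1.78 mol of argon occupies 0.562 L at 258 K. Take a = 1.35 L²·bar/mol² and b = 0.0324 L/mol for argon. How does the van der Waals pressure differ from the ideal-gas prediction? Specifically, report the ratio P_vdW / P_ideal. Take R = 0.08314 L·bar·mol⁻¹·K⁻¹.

P_vdW / P_ideal ≈ 0.9150

Ideal: P_ideal = nRT/V = (1.78)(0.08314)(258)/0.562 = 67.9381 bar
vdW: P = nRT/(V − nb) − a n²/V² = 38.1812/0.504328 − 4.27734/0.315844 = 75.7071 − 13.5426 = 62.1645 bar
Ratio = 62.1645/67.9381 = 0.9150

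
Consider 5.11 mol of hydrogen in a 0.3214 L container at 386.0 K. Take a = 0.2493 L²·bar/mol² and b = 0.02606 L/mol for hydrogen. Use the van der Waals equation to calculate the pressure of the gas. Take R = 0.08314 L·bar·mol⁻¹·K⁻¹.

P = nRT/(V − nb) − a n²/V²
nRT/(V − nb) = (5.11)(0.08314)(386.0)/(0.3214 − 5.11×0.02606) = 163.99/0.18823 = 871.22 bar
a n²/V² = (0.2493)(5.11)²/(0.3214)² = 63.019 bar
P = 871.22 − 63.019 = 808.2 bar

P ≈ 808.2 bar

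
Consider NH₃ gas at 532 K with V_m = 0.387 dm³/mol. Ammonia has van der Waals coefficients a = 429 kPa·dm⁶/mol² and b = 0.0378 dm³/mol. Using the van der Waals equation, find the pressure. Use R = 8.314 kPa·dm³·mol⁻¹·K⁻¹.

P ≈ 9802 kPa

P = RT/(V_m − b) − a/V_m²
RT/(V_m − b) = (8.314)(532)/(0.387 − 0.0378) = 4423.0/0.34920 = 12666 kPa
a/V_m² = 429/(0.387)² = 2864.4 kPa
P = 12666 − 2864.4 = 9802 kPa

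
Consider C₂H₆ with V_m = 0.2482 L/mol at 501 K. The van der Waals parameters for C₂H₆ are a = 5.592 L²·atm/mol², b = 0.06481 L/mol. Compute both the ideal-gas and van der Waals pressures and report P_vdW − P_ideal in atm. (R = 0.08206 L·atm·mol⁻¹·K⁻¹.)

ΔP ≈ -32.24 atm

Ideal: P_ideal = RT/V_m = (0.08206)(501)/0.2482 = 165.641 atm
vdW: P = RT/(V_m − b) − a/V_m² = 41.1121/0.183390 − 5.592/0.0616032 = 224.179 − 90.7745 = 133.405 atm
ΔP = 133.405 − 165.641 = -32.24 atm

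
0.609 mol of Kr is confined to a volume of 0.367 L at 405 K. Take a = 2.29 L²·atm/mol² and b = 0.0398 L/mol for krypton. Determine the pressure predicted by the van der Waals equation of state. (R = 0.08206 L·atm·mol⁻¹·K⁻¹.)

P = nRT/(V − nb) − a n²/V²
nRT/(V − nb) = (0.609)(0.08206)(405)/(0.367 − 0.609×0.0398) = 20.240/0.34276 = 59.050 atm
a n²/V² = (2.29)(0.609)²/(0.367)² = 6.3058 atm
P = 59.050 − 6.3058 = 52.74 atm

P ≈ 52.74 atm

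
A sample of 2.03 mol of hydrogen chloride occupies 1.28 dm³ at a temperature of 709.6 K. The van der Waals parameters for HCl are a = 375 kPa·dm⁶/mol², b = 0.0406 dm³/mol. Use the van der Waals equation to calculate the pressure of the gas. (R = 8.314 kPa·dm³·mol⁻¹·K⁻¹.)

P = nRT/(V − nb) − a n²/V²
nRT/(V − nb) = (2.03)(8.314)(709.6)/(1.28 − 2.03×0.0406) = 11976/1.1976 = 10000 kPa
a n²/V² = (375)(2.03)²/(1.28)² = 943.20 kPa
P = 10000 − 943.20 = 9057 kPa

P ≈ 9057 kPa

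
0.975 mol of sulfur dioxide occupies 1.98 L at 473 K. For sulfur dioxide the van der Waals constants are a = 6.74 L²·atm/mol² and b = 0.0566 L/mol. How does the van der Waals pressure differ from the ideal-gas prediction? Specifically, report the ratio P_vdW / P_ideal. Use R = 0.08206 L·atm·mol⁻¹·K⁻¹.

Ideal: P_ideal = nRT/V = (0.975)(0.08206)(473)/1.98 = 19.1131 atm
vdW: P = nRT/(V − nb) − a n²/V² = 37.8440/1.92482 − 6.40721/3.92040 = 19.6611 − 1.63433 = 18.0268 atm
Ratio = 18.0268/19.1131 = 0.9432

P_vdW / P_ideal ≈ 0.9432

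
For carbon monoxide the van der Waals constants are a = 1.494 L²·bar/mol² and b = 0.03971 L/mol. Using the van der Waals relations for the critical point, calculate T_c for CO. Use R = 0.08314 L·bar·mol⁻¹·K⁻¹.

T_c ≈ 134.1 K

For a van der Waals gas, T_c = 8a/(27Rb).
T_c = 8×1.494/(27×0.08314×0.03971) = 11.952/0.089140 = 134.1 K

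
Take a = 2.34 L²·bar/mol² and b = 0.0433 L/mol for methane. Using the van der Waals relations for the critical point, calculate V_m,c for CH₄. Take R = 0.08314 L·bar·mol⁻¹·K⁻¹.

For a van der Waals gas, V_m,c = 3b.
V_m,c = 3×0.0433 = 0.1299 L/mol

V_m,c ≈ 0.1299 L/mol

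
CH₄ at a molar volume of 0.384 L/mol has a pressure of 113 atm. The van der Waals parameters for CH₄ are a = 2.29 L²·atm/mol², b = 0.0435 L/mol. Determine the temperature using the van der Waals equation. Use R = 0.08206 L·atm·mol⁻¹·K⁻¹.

T ≈ 533.3 K

T = (P + a/V_m²)(V_m − b)/R
P + a/V_m² = 113 + 2.29/(0.384)² = 128.53 atm
V_m − b = 0.384 − 0.0435 = 0.34050 L/mol
T = (128.53)(0.34050)/0.08206 = 533.3 K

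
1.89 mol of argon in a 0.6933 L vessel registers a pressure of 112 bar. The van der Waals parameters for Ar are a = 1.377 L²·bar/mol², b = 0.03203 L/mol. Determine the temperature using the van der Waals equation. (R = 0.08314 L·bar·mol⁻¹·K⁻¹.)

T = (P + a n²/V²)(V − nb)/(nR)
P + a n²/V² = 112 + (1.377)(1.89)²/(0.6933)² = 122.23 bar
V − nb = 0.6933 − (1.89)(0.03203) = 0.63276 L
T = (122.23)(0.63276)/((1.89)(0.08314)) = 492.2 K

T ≈ 492.2 K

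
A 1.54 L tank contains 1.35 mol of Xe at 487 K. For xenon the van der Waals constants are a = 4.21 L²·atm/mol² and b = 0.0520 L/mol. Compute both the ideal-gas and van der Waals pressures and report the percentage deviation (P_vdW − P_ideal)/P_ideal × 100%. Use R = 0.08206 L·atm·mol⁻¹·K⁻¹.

Ideal: P_ideal = nRT/V = (1.35)(0.08206)(487)/1.54 = 35.0327 atm
vdW: P = nRT/(V − nb) − a n²/V² = 53.9503/1.46980 − 7.67273/2.37160 = 36.7059 − 3.23525 = 33.4707 atm
% deviation = (33.4707 − 35.0327)/35.0327 × 100% = -4.46%

-4.46 %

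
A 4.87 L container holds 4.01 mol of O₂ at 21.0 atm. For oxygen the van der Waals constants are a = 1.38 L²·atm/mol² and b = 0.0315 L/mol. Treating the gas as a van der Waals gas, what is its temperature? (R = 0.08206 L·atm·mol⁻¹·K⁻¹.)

T = (P + a n²/V²)(V − nb)/(nR)
P + a n²/V² = 21.0 + (1.38)(4.01)²/(4.87)² = 21.936 atm
V − nb = 4.87 − (4.01)(0.0315) = 4.7437 L
T = (21.936)(4.7437)/((4.01)(0.08206)) = 316.2 K

T ≈ 316.2 K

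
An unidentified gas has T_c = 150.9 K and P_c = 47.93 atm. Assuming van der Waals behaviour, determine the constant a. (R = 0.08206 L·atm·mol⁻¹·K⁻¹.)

From T_c = 8a/(27Rb) and P_c = a/(27b²): a = 27 R² T_c²/(64 P_c).
a = 27×(0.08206)²×(150.9)²/(64×47.93) = 4140.0/3067.5 = 1.350 L²·atm/mol²

a ≈ 1.350 L²·atm/mol²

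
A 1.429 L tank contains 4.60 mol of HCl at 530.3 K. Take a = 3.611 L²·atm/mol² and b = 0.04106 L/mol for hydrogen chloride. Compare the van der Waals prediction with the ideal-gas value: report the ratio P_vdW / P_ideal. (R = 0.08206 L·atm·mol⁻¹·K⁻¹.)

P_vdW / P_ideal ≈ 0.8852

Ideal: P_ideal = nRT/V = (4.60)(0.08206)(530.3)/1.429 = 140.081 atm
vdW: P = nRT/(V − nb) − a n²/V² = 200.176/1.24012 − 76.4088/2.04204 = 161.417 − 37.4179 = 123.999 atm
Ratio = 123.999/140.081 = 0.8852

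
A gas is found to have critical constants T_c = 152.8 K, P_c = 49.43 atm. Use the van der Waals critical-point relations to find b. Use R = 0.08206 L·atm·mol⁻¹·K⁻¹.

From T_c = 8a/(27Rb) and P_c = a/(27b²): b = R T_c/(8 P_c).
b = (0.08206)(152.8)/(8×49.43) = 12.539/395.44 = 0.03171 L/mol

b ≈ 0.03171 L/mol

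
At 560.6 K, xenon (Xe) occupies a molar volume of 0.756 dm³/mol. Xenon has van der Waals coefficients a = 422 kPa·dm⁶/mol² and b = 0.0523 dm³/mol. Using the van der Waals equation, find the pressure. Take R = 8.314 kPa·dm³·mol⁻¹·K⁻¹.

P ≈ 5885 kPa

P = RT/(V_m − b) − a/V_m²
RT/(V_m − b) = (8.314)(560.6)/(0.756 − 0.0523) = 4660.8/0.70370 = 6623.3 kPa
a/V_m² = 422/(0.756)² = 738.36 kPa
P = 6623.3 − 738.36 = 5885 kPa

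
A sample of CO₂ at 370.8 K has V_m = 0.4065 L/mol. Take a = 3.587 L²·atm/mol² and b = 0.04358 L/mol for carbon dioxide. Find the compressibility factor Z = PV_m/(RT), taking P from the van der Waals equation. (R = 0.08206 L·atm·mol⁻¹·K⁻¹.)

P = RT/(V_m − b) − a/V_m² = (0.08206)(370.8)/(0.4065 − 0.04358) − 3.587/(0.4065)²
  = 30.428/0.36292 − 21.708 = 83.842 − 21.708 = 62.134 atm
Z = PV_m/(RT) = (62.134)(0.4065)/((0.08206)(370.8)) = 25.257/30.428 = 0.8301

Z ≈ 0.8301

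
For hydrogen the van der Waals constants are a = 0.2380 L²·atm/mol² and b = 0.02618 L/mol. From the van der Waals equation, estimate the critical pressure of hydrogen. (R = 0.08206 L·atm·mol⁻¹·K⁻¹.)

P_c ≈ 12.86 atm

For a van der Waals gas, P_c = a/(27b²).
P_c = 0.2380/(27×(0.02618)²) = 0.2380/0.018506 = 12.86 atm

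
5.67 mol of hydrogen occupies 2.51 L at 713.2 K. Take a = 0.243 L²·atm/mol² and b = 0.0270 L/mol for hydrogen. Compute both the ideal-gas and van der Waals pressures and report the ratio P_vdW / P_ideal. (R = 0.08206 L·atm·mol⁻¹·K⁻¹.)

Ideal: P_ideal = nRT/V = (5.67)(0.08206)(713.2)/2.51 = 132.206 atm
vdW: P = nRT/(V − nb) − a n²/V² = 331.838/2.35691 − 7.81218/6.30010 = 140.794 − 1.24001 = 139.554 atm
Ratio = 139.554/132.206 = 1.056

P_vdW / P_ideal ≈ 1.056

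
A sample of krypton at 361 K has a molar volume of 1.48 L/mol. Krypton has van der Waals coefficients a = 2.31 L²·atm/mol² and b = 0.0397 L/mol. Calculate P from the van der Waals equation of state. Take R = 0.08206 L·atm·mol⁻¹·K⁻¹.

P ≈ 19.51 atm

P = RT/(V_m − b) − a/V_m²
RT/(V_m − b) = (0.08206)(361)/(1.48 − 0.0397) = 29.624/1.4403 = 20.568 atm
a/V_m² = 2.31/(1.48)² = 1.0546 atm
P = 20.568 − 1.0546 = 19.51 atm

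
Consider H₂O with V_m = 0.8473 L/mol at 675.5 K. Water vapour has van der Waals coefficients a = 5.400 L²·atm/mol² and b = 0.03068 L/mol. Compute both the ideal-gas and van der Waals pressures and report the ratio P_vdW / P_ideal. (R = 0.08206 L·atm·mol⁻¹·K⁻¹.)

P_vdW / P_ideal ≈ 0.9226

Ideal: P_ideal = RT/V_m = (0.08206)(675.5)/0.8473 = 65.4214 atm
vdW: P = RT/(V_m − b) − a/V_m² = 55.4315/0.816620 − 5.400/0.717917 = 67.8792 − 7.52176 = 60.3574 atm
Ratio = 60.3574/65.4214 = 0.9226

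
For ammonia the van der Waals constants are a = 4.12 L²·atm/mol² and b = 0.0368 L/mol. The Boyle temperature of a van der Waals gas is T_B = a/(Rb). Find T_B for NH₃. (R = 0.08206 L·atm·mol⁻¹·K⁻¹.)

T_B ≈ 1364 K

For a van der Waals gas the second virial coefficient B₂ = b − a/(RT) vanishes at T_B = a/(Rb).
T_B = 4.12/(0.08206×0.0368) = 4.12/0.0030198 = 1364 K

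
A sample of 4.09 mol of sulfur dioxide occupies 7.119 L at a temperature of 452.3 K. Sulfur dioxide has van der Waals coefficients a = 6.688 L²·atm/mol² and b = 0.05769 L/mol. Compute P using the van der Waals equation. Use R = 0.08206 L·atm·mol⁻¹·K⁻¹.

P ≈ 19.85 atm

P = nRT/(V − nb) − a n²/V²
nRT/(V − nb) = (4.09)(0.08206)(452.3)/(7.119 − 4.09×0.05769) = 151.80/6.8830 = 22.054 atm
a n²/V² = (6.688)(4.09)²/(7.119)² = 2.2075 atm
P = 22.054 − 2.2075 = 19.85 atm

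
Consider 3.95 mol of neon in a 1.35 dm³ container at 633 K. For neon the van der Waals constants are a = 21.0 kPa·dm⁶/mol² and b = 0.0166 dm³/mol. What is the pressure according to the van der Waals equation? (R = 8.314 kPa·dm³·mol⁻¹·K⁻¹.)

P ≈ 16005 kPa

P = nRT/(V − nb) − a n²/V²
nRT/(V − nb) = (3.95)(8.314)(633)/(1.35 − 3.95×0.0166) = 20788/1.2844 = 16185 kPa
a n²/V² = (21.0)(3.95)²/(1.35)² = 179.78 kPa
P = 16185 − 179.78 = 16005 kPa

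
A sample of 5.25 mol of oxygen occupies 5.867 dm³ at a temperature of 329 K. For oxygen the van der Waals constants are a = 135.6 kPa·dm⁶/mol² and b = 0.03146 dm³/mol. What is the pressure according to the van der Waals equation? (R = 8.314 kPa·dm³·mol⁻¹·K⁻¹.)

P ≈ 2410 kPa

P = nRT/(V − nb) − a n²/V²
nRT/(V − nb) = (5.25)(8.314)(329)/(5.867 − 5.25×0.03146) = 14360/5.7018 = 2518.5 kPa
a n²/V² = (135.6)(5.25)²/(5.867)² = 108.58 kPa
P = 2518.5 − 108.58 = 2410 kPa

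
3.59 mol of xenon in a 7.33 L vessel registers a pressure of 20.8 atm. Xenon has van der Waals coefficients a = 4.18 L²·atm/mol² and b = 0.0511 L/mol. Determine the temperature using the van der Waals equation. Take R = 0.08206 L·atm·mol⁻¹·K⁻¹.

T = (P + a n²/V²)(V − nb)/(nR)
P + a n²/V² = 20.8 + (4.18)(3.59)²/(7.33)² = 21.803 atm
V − nb = 7.33 − (3.59)(0.0511) = 7.1466 L
T = (21.803)(7.1466)/((3.59)(0.08206)) = 528.9 K

T ≈ 528.9 K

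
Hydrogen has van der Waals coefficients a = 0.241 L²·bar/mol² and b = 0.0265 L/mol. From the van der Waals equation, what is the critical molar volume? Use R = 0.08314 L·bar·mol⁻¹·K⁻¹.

For a van der Waals gas, V_m,c = 3b.
V_m,c = 3×0.0265 = 0.07950 L/mol

V_m,c ≈ 0.07950 L/mol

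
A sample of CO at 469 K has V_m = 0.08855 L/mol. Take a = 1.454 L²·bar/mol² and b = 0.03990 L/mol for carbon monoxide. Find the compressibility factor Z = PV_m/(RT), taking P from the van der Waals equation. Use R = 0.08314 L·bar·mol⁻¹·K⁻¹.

P = RT/(V_m − b) − a/V_m² = (0.08314)(469)/(0.08855 − 0.03990) − 1.454/(0.08855)²
  = 38.993/0.048650 − 185.43 = 801.50 − 185.43 = 616.07 bar
Z = PV_m/(RT) = (616.07)(0.08855)/((0.08314)(469)) = 54.553/38.993 = 1.399

Z ≈ 1.399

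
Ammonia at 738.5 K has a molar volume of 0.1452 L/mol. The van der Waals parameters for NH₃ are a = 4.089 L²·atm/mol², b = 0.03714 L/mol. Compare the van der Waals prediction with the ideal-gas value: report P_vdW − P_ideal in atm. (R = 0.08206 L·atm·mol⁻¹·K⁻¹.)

Ideal: P_ideal = RT/V_m = (0.08206)(738.5)/0.1452 = 417.364 atm
vdW: P = RT/(V_m − b) − a/V_m² = 60.6013/0.108060 − 4.089/0.0210830 = 560.812 − 193.948 = 366.864 atm
ΔP = 366.864 − 417.364 = -50.50 atm

ΔP ≈ -50.50 atm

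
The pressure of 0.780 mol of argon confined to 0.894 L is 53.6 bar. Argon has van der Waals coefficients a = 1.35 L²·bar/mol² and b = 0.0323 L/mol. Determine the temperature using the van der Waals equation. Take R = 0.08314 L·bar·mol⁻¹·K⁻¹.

T = (P + a n²/V²)(V − nb)/(nR)
P + a n²/V² = 53.6 + (1.35)(0.780)²/(0.894)² = 54.628 bar
V − nb = 0.894 − (0.780)(0.0323) = 0.86881 L
T = (54.628)(0.86881)/((0.780)(0.08314)) = 731.9 K

T ≈ 731.9 K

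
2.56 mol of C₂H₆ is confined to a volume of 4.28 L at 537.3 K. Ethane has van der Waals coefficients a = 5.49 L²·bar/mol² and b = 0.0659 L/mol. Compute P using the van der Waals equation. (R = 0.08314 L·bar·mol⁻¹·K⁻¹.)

P ≈ 25.85 bar

P = nRT/(V − nb) − a n²/V²
nRT/(V − nb) = (2.56)(0.08314)(537.3)/(4.28 − 2.56×0.0659) = 114.36/4.1113 = 27.816 bar
a n²/V² = (5.49)(2.56)²/(4.28)² = 1.9641 bar
P = 27.816 − 1.9641 = 25.85 bar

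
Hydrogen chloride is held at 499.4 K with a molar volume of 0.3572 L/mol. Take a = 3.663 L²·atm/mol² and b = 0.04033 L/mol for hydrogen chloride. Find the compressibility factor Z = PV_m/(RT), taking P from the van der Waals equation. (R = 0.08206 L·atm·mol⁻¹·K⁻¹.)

P = RT/(V_m − b) − a/V_m² = (0.08206)(499.4)/(0.3572 − 0.04033) − 3.663/(0.3572)²
  = 40.981/0.31687 − 28.709 = 129.33 − 28.709 = 100.62 atm
Z = PV_m/(RT) = (100.62)(0.3572)/((0.08206)(499.4)) = 35.941/40.981 = 0.8770

Z ≈ 0.8770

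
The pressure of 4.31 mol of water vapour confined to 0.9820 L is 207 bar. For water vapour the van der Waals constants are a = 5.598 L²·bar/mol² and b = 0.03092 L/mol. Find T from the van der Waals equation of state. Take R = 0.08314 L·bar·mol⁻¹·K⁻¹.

T = (P + a n²/V²)(V − nb)/(nR)
P + a n²/V² = 207 + (5.598)(4.31)²/(0.9820)² = 314.84 bar
V − nb = 0.9820 − (4.31)(0.03092) = 0.84873 L
T = (314.84)(0.84873)/((4.31)(0.08314)) = 745.7 K

T ≈ 745.7 K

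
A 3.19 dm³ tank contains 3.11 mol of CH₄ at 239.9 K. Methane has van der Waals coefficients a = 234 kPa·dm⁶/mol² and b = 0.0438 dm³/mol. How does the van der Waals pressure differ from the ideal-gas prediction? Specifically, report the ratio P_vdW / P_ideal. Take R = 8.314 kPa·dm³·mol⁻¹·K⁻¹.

Ideal: P_ideal = nRT/V = (3.11)(8.314)(239.9)/3.19 = 1944.51 kPa
vdW: P = nRT/(V − nb) − a n²/V² = 6202.98/3.05378 − 2263.27/10.1761 = 2031.25 − 222.410 = 1808.84 kPa
Ratio = 1808.84/1944.51 = 0.9302

P_vdW / P_ideal ≈ 0.9302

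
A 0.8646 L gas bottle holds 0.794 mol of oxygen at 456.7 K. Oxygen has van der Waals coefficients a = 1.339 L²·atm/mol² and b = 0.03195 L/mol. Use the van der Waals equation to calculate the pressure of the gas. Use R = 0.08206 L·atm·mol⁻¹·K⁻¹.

P ≈ 34.33 atm

P = nRT/(V − nb) − a n²/V²
nRT/(V − nb) = (0.794)(0.08206)(456.7)/(0.8646 − 0.794×0.03195) = 29.757/0.83923 = 35.458 atm
a n²/V² = (1.339)(0.794)²/(0.8646)² = 1.1293 atm
P = 35.458 − 1.1293 = 34.33 atm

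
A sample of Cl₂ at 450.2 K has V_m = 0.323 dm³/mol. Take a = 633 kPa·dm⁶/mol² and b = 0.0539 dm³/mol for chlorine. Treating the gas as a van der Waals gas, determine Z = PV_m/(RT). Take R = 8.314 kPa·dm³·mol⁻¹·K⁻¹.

P = RT/(V_m − b) − a/V_m² = (8.314)(450.2)/(0.323 − 0.0539) − 633/(0.323)²
  = 3743.0/0.26910 − 6067.3 = 13909 − 6067.3 = 7842 kPa
Z = PV_m/(RT) = (7842)(0.323)/((8.314)(450.2)) = 2533.0/3743.0 = 0.6767

Z ≈ 0.6767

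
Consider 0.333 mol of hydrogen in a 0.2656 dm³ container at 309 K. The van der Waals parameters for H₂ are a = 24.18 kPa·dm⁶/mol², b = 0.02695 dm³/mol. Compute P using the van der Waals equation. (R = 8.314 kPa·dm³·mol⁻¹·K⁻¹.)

P ≈ 3296 kPa

P = nRT/(V − nb) − a n²/V²
nRT/(V − nb) = (0.333)(8.314)(309)/(0.2656 − 0.333×0.02695) = 855.49/0.25663 = 3333.6 kPa
a n²/V² = (24.18)(0.333)²/(0.2656)² = 38.009 kPa
P = 3333.6 − 38.009 = 3296 kPa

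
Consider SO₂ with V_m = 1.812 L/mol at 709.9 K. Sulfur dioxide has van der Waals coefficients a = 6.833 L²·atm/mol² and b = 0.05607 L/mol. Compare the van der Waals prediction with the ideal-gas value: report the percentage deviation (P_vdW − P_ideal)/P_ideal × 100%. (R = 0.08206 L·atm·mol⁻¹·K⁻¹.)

-3.28 %

Ideal: P_ideal = RT/V_m = (0.08206)(709.9)/1.812 = 32.1492 atm
vdW: P = RT/(V_m − b) − a/V_m² = 58.2544/1.75593 − 6.833/3.28334 = 33.1758 − 2.08111 = 31.0947 atm
% deviation = (31.0947 − 32.1492)/32.1492 × 100% = -3.28%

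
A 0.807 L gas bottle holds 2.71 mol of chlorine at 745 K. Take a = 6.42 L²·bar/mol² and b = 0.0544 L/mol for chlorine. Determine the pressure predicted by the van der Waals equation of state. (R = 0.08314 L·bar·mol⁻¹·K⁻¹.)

P = nRT/(V − nb) − a n²/V²
nRT/(V − nb) = (2.71)(0.08314)(745)/(0.807 − 2.71×0.0544) = 167.86/0.65958 = 254.50 bar
a n²/V² = (6.42)(2.71)²/(0.807)² = 72.398 bar
P = 254.50 − 72.398 = 182.1 bar

P ≈ 182.1 bar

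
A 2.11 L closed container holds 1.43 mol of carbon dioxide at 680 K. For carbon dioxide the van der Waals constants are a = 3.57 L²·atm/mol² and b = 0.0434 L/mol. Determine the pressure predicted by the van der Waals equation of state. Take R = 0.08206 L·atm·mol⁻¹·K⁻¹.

P ≈ 37.32 atm

P = nRT/(V − nb) − a n²/V²
nRT/(V − nb) = (1.43)(0.08206)(680)/(2.11 − 1.43×0.0434) = 79.795/2.0479 = 38.964 atm
a n²/V² = (3.57)(1.43)²/(2.11)² = 1.6397 atm
P = 38.964 − 1.6397 = 37.32 atm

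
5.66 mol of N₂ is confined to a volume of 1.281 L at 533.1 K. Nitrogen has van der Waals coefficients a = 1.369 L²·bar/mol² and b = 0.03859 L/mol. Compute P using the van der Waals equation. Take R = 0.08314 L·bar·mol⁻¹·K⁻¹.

P ≈ 209.4 bar

P = nRT/(V − nb) − a n²/V²
nRT/(V − nb) = (5.66)(0.08314)(533.1)/(1.281 − 5.66×0.03859) = 250.86/1.0626 = 236.08 bar
a n²/V² = (1.369)(5.66)²/(1.281)² = 26.726 bar
P = 236.08 − 26.726 = 209.4 bar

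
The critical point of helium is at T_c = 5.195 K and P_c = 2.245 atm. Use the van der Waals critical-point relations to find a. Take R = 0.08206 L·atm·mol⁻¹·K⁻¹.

From T_c = 8a/(27Rb) and P_c = a/(27b²): a = 27 R² T_c²/(64 P_c).
a = 27×(0.08206)²×(5.195)²/(64×2.245) = 4.9068/143.68 = 0.03415 L²·atm/mol²

a ≈ 0.03415 L²·atm/mol²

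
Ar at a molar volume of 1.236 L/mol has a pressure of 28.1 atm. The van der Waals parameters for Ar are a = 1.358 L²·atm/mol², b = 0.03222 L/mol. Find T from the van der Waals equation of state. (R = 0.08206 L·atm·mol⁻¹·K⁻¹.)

T ≈ 425.3 K

T = (P + a/V_m²)(V_m − b)/R
P + a/V_m² = 28.1 + 1.358/(1.236)² = 28.989 atm
V_m − b = 1.236 − 0.03222 = 1.2038 L/mol
T = (28.989)(1.2038)/0.08206 = 425.3 K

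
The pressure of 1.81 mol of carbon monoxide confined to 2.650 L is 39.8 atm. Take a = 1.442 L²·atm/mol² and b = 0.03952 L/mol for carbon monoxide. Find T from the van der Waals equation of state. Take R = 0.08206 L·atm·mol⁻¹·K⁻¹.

T = (P + a n²/V²)(V − nb)/(nR)
P + a n²/V² = 39.8 + (1.442)(1.81)²/(2.650)² = 40.473 atm
V − nb = 2.650 − (1.81)(0.03952) = 2.5785 L
T = (40.473)(2.5785)/((1.81)(0.08206)) = 702.6 K

T ≈ 702.6 K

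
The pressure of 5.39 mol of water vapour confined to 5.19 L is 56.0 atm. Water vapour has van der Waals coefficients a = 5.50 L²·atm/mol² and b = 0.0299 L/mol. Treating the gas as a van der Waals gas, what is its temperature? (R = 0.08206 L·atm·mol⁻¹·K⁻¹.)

T = (P + a n²/V²)(V − nb)/(nR)
P + a n²/V² = 56.0 + (5.50)(5.39)²/(5.19)² = 61.932 atm
V − nb = 5.19 − (5.39)(0.0299) = 5.0288 L
T = (61.932)(5.0288)/((5.39)(0.08206)) = 704.1 K

T ≈ 704.1 K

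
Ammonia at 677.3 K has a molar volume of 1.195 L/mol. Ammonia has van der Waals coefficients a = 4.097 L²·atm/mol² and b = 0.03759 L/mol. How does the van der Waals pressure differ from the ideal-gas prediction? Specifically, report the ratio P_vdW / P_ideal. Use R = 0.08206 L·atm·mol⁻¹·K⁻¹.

Ideal: P_ideal = RT/V_m = (0.08206)(677.3)/1.195 = 46.5098 atm
vdW: P = RT/(V_m − b) − a/V_m² = 55.5792/1.15741 − 4.097/1.42803 = 48.0203 − 2.86899 = 45.1513 atm
Ratio = 45.1513/46.5098 = 0.9708

P_vdW / P_ideal ≈ 0.9708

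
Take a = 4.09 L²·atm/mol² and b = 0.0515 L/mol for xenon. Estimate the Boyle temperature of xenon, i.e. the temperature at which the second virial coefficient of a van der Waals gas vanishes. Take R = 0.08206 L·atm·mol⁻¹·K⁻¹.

T_B ≈ 967.8 K

For a van der Waals gas the second virial coefficient B₂ = b − a/(RT) vanishes at T_B = a/(Rb).
T_B = 4.09/(0.08206×0.0515) = 4.09/0.0042261 = 967.8 K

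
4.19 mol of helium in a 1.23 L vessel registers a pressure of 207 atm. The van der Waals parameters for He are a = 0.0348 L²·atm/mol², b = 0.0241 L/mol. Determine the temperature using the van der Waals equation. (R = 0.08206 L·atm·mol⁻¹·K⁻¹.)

T = (P + a n²/V²)(V − nb)/(nR)
P + a n²/V² = 207 + (0.0348)(4.19)²/(1.23)² = 207.40 atm
V − nb = 1.23 − (4.19)(0.0241) = 1.1290 L
T = (207.40)(1.1290)/((4.19)(0.08206)) = 681.0 K

T ≈ 681.0 K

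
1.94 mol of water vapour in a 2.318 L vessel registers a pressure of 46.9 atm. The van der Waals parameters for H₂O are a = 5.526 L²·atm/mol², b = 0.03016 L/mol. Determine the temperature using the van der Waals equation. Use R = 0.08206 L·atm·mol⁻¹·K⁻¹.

T = (P + a n²/V²)(V − nb)/(nR)
P + a n²/V² = 46.9 + (5.526)(1.94)²/(2.318)² = 50.771 atm
V − nb = 2.318 − (1.94)(0.03016) = 2.2595 L
T = (50.771)(2.2595)/((1.94)(0.08206)) = 720.6 K

T ≈ 720.6 K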